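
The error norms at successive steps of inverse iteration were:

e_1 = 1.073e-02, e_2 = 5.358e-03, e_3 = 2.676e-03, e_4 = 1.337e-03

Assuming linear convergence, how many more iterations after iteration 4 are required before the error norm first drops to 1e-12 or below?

31

Rate ρ ≈ e_4/e_3 = 1.337e-03/2.676e-03 = 0.4996.
After j more steps, e_{4+j} ≈ 1.337e-03·ρ^j; need ρ^j ≤ 1e-12/1.337e-03 = 7.47943e-10.
j ≥ ln(7.47943e-10)/ln(0.4996) = -21.0137/-0.69395 = 30.281.
So 31 more iterations are needed.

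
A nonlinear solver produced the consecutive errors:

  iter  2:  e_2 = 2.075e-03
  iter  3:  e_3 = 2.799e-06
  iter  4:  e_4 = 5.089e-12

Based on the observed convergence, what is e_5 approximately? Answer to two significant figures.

1.7e-23

First estimate the order: p ≈ ln(e_4/e_3) / ln(e_3/e_2) = ln(5.089e-12/2.799e-06)/ln(2.799e-06/2.075e-03) = ln(1.81815e-06)/ln(0.00134892) ≈ 2.0001.
Then e_5 ≈ e_4·(e_4/e_3)^p = 5.089e-12·(1.81815e-06)^2.0001 = 5.089e-12·3.3013e-12 ≈ 1.68e-23.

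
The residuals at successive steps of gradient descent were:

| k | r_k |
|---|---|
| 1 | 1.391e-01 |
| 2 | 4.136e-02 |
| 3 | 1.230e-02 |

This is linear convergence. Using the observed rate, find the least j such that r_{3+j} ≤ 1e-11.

Rate ρ ≈ r_3/r_2 = 1.230e-02/4.136e-02 = 0.2974.
After j more steps, r_{3+j} ≈ 1.230e-02·ρ^j; need ρ^j ≤ 1e-11/1.230e-02 = 8.13008e-10.
j ≥ ln(8.13008e-10)/ln(0.2974) = -20.9303/-1.21268 = 17.260.
So 18 more iterations are needed.

18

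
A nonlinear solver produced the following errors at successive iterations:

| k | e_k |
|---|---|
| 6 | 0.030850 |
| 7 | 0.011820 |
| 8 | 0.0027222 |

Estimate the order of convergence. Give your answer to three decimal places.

1.531

p ≈ ln(e_8/e_7) / ln(e_7/e_6)
  = ln(0.0027222/0.011820) / ln(0.011820/0.030850)
  = ln(0.230305) / ln(0.383144)
  = -1.468351 / -0.959344 ≈ 1.530578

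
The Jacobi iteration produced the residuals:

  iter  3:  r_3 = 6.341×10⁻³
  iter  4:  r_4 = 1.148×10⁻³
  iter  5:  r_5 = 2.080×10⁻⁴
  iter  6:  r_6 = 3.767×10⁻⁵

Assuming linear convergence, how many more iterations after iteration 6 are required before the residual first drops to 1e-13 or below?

Rate ρ ≈ r_6/r_5 = 3.767×10⁻⁵/2.080×10⁻⁴ = 0.1811.
After j more steps, r_{6+j} ≈ 3.767×10⁻⁵·ρ^j; need ρ^j ≤ 1e-13/3.767×10⁻⁵ = 2.65463e-09.
j ≥ ln(2.65463e-09)/ln(0.1811) = -19.7470/-1.70871 = 11.557.
So 12 more iterations are needed.

12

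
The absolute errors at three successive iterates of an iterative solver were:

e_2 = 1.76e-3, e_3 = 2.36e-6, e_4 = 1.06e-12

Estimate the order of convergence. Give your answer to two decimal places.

p ≈ ln(e_4/e_3) / ln(e_3/e_2)
  = ln(1.06e-12/2.36e-6) / ln(2.36e-6/1.76e-3)
  = ln(4.49153e-07) / ln(0.00134091)
  = -14.61590 / -6.61441 ≈ 2.20971

2.21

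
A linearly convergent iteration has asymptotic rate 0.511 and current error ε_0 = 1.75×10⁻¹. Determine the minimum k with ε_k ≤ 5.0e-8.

23

After k steps, ε_k ≈ 1.75×10⁻¹·0.511^k.
Need 0.511^k ≤ 5.0e-8/1.75×10⁻¹ = 2.85714e-07.
k ≥ ln(2.85714e-07)/ln(0.511) = -15.0683/-0.67139 = 22.443.
Smallest integer k = 23.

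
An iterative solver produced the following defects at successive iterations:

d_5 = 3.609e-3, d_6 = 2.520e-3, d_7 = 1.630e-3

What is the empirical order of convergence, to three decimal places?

p ≈ ln(d_7/d_6) / ln(d_6/d_5)
  = ln(1.630e-3/2.520e-3) / ln(2.520e-3/3.609e-3)
  = ln(0.646825) / ln(0.698254)
  = -0.435680 / -0.359172 ≈ 1.213012

1.213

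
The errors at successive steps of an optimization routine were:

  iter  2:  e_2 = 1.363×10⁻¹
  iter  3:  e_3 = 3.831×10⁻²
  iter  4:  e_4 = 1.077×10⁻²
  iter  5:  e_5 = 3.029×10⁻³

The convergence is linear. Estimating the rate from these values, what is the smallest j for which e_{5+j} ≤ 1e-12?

18

Rate ρ ≈ e_5/e_4 = 3.029×10⁻³/1.077×10⁻² = 0.2812.
After j more steps, e_{5+j} ≈ 3.029×10⁻³·ρ^j; need ρ^j ≤ 1e-12/3.029×10⁻³ = 3.30142e-10.
j ≥ ln(3.30142e-10)/ln(0.2812) = -21.8315/-1.26869 = 17.208.
So 18 more iterations are needed.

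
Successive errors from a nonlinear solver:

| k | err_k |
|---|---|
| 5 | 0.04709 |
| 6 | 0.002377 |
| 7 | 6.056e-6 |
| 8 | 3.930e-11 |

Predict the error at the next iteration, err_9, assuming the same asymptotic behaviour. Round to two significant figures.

1.7e-21

First estimate the order: p ≈ ln(err_8/err_7) / ln(err_7/err_6) = ln(3.930e-11/6.056e-6)/ln(6.056e-6/0.002377) = ln(6.48943e-06)/ln(0.00254775) ≈ 2.0000.
Then err_9 ≈ err_8·(err_8/err_7)^p = 3.930e-11·(6.48943e-06)^2.0000 = 3.930e-11·4.21127e-11 ≈ 1.655e-21.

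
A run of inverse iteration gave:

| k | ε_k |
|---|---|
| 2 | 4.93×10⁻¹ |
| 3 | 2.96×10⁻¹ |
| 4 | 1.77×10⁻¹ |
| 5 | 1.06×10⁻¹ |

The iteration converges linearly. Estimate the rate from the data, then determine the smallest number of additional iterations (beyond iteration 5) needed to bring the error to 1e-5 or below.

19

Rate ρ ≈ ε_5/ε_4 = 1.06×10⁻¹/1.77×10⁻¹ = 0.5989.
After j more steps, ε_{5+j} ≈ 1.06×10⁻¹·ρ^j; need ρ^j ≤ 1e-5/1.06×10⁻¹ = 9.43396e-05.
j ≥ ln(9.43396e-05)/ln(0.5989) = -9.2686/-0.51266 = 18.079.
So 19 more iterations are needed.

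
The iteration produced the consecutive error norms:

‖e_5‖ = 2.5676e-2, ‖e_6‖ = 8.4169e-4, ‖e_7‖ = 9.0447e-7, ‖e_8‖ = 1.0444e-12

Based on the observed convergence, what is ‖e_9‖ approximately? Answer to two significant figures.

First estimate the order: p ≈ ln(‖e_8‖/‖e_7‖) / ln(‖e_7‖/‖e_6‖) = ln(1.0444e-12/9.0447e-7)/ln(9.0447e-7/8.4169e-4) = ln(1.15471e-06)/ln(0.00107459) ≈ 2.0000.
Then ‖e_9‖ ≈ ‖e_8‖·(‖e_8‖/‖e_7‖)^p = 1.0444e-12·(1.15471e-06)^2.0000 = 1.0444e-12·1.33336e-12 ≈ 1.393e-24.

1.4e-24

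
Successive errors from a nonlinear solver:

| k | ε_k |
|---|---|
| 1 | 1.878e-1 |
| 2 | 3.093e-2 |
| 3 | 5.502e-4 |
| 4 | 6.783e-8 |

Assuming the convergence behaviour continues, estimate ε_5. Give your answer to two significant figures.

1.3e-16

First estimate the order: p ≈ ln(ε_4/ε_3) / ln(ε_3/ε_2) = ln(6.783e-8/5.502e-4)/ln(5.502e-4/3.093e-2) = ln(0.000123282)/ln(0.0177886) ≈ 2.2340.
Then ε_5 ≈ ε_4·(ε_4/ε_3)^p = 6.783e-8·(0.000123282)^2.2340 = 6.783e-8·1.84957e-09 ≈ 1.255e-16.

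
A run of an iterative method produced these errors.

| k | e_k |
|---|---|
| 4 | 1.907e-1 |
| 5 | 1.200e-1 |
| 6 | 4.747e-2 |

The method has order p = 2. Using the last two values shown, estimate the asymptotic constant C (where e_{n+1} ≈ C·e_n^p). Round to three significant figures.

3.30

C ≈ e_6 / e_5^2
  = 4.747e-2 / (1.200e-1)^2
  = 4.747e-2 / 0.0144 ≈ 3.2965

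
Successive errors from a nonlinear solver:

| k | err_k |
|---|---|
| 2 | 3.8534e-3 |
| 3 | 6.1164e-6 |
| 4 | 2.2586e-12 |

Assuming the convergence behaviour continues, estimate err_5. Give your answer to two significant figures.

3.7e-27

First estimate the order: p ≈ ln(err_4/err_3) / ln(err_3/err_2) = ln(2.2586e-12/6.1164e-6)/ln(6.1164e-6/3.8534e-3) = ln(3.6927e-07)/ln(0.00158727) ≈ 2.2979.
Then err_5 ≈ err_4·(err_4/err_3)^p = 2.2586e-12·(3.6927e-07)^2.2979 = 2.2586e-12·1.65348e-15 ≈ 3.735e-27.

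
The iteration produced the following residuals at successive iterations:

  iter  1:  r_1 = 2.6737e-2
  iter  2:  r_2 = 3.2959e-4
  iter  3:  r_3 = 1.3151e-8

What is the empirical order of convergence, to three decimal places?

2.304

p ≈ ln(r_3/r_2) / ln(r_2/r_1)
  = ln(1.3151e-8/3.2959e-4) / ln(3.2959e-4/2.6737e-2)
  = ln(3.99011e-05) / ln(0.0123271)
  = -10.129107 / -4.395955 ≈ 2.304188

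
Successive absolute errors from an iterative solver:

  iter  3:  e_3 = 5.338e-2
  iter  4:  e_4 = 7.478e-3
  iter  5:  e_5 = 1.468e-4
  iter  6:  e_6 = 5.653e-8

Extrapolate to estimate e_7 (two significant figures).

8.4e-15

First estimate the order: p ≈ ln(e_6/e_5) / ln(e_5/e_4) = ln(5.653e-8/1.468e-4)/ln(1.468e-4/7.478e-3) = ln(0.000385082)/ln(0.0196309) ≈ 2.0002.
Then e_7 ≈ e_6·(e_6/e_5)^p = 5.653e-8·(0.000385082)^2.0002 = 5.653e-8·1.48055e-07 ≈ 8.37e-15.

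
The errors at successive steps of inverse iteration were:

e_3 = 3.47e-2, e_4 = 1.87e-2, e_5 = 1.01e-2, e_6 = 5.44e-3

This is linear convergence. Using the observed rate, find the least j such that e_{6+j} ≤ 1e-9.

26

Rate ρ ≈ e_6/e_5 = 5.44e-3/1.01e-2 = 0.5386.
After j more steps, e_{6+j} ≈ 5.44e-3·ρ^j; need ρ^j ≤ 1e-9/5.44e-3 = 1.83824e-07.
j ≥ ln(1.83824e-07)/ln(0.5386) = -15.5093/-0.61878 = 25.064.
So 26 more iterations are needed.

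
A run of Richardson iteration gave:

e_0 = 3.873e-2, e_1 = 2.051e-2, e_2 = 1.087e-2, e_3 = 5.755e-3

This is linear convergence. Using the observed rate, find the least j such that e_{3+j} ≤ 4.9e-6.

Rate ρ ≈ e_3/e_2 = 5.755e-3/1.087e-2 = 0.5294.
After j more steps, e_{3+j} ≈ 5.755e-3·ρ^j; need ρ^j ≤ 4.9e-6/5.755e-3 = 0.000851434.
j ≥ ln(0.000851434)/ln(0.5294) = -7.0686/-0.63601 = 11.114.
So 12 more iterations are needed.

12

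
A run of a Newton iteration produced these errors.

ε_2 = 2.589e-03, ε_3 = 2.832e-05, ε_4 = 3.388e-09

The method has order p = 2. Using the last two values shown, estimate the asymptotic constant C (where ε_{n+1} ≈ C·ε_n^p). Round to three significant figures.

C ≈ ε_4 / ε_3^2
  = 3.388e-09 / (2.832e-05)^2
  = 3.388e-09 / 8.02022e-10 ≈ 4.2243

4.22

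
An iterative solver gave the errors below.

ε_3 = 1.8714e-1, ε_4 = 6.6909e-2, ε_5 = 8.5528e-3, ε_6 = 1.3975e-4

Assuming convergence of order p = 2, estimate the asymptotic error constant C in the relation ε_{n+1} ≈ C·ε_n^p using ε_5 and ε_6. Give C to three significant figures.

C ≈ ε_6 / ε_5^2
  = 1.3975e-4 / (8.5528e-3)^2
  = 1.3975e-4 / 7.31504e-05 ≈ 1.9104

1.91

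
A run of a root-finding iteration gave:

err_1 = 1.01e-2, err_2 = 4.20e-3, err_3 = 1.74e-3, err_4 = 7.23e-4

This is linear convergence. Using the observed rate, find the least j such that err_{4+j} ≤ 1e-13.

26

Rate ρ ≈ err_4/err_3 = 7.23e-4/1.74e-3 = 0.4155.
After j more steps, err_{4+j} ≈ 7.23e-4·ρ^j; need ρ^j ≤ 1e-13/7.23e-4 = 1.38313e-10.
j ≥ ln(1.38313e-10)/ln(0.4155) = -22.7015/-0.87827 = 25.848.
So 26 more iterations are needed.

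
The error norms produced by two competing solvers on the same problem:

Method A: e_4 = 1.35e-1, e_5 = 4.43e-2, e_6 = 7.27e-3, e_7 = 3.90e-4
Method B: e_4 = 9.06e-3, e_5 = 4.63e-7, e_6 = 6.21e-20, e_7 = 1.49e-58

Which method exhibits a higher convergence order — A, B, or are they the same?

Method A: p ≈ ln(3.90e-4/7.27e-3)/ln(7.27e-3/4.43e-2) ≈ 1.62.
Method B: p ≈ ln(1.49e-58/6.21e-20)/ln(6.21e-20/4.63e-7) ≈ 3.00.
Method B has the higher order (≈3.0 vs ≈1.6).

B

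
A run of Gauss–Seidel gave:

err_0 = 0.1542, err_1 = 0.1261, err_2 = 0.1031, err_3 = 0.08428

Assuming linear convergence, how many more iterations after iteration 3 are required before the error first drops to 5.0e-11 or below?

106

Rate ρ ≈ err_3/err_2 = 0.08428/0.1031 = 0.8175.
After j more steps, err_{3+j} ≈ 0.08428·ρ^j; need ρ^j ≤ 5.0e-11/0.08428 = 5.93261e-10.
j ≥ ln(5.93261e-10)/ln(0.8175) = -21.2454/-0.20150 = 105.436.
So 106 more iterations are needed.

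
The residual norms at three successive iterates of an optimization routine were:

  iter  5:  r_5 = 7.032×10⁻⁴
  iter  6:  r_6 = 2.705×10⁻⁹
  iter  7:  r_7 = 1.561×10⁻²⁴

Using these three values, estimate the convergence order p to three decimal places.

2.814

p ≈ ln(r_7/r_6) / ln(r_6/r_5)
  = ln(1.561×10⁻²⁴/2.705×10⁻⁹) / ln(2.705×10⁻⁹/7.032×10⁻⁴)
  = ln(5.77079e-16) / ln(3.8467e-06)
  = -35.088553 / -12.468295 ≈ 2.814222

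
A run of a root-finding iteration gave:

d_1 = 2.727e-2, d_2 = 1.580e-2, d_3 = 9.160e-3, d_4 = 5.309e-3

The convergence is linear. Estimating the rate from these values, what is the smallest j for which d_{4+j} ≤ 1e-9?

29

Rate ρ ≈ d_4/d_3 = 5.309e-3/9.160e-3 = 0.5796.
After j more steps, d_{4+j} ≈ 5.309e-3·ρ^j; need ρ^j ≤ 1e-9/5.309e-3 = 1.88359e-07.
j ≥ ln(1.88359e-07)/ln(0.5796) = -15.4849/-0.54542 = 28.391.
So 29 more iterations are needed.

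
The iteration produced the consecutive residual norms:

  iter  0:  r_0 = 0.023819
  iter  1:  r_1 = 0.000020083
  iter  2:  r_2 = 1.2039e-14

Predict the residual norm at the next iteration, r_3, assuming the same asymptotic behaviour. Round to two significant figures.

2.6e-42

First estimate the order: p ≈ ln(r_2/r_1) / ln(r_1/r_0) = ln(1.2039e-14/0.000020083)/ln(0.000020083/0.023819) = ln(5.99462e-10)/ln(0.00084315) ≈ 3.0000.
Then r_3 ≈ r_2·(r_2/r_1)^p = 1.2039e-14·(5.99462e-10)^3.0000 = 1.2039e-14·2.15419e-28 ≈ 2.593e-42.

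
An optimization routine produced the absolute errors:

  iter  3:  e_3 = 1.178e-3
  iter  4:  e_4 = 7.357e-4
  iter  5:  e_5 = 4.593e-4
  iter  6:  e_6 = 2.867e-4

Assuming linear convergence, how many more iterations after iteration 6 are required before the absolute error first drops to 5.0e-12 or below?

Rate ρ ≈ e_6/e_5 = 2.867e-4/4.593e-4 = 0.6242.
After j more steps, e_{6+j} ≈ 2.867e-4·ρ^j; need ρ^j ≤ 5.0e-12/2.867e-4 = 1.74398e-08.
j ≥ ln(1.74398e-08)/ln(0.6242) = -17.8645/-0.47128 = 37.906.
So 38 more iterations are needed.

38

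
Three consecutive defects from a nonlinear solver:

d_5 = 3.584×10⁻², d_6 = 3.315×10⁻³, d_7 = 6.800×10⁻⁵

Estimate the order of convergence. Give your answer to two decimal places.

p ≈ ln(d_7/d_6) / ln(d_6/d_5)
  = ln(6.800×10⁻⁵/3.315×10⁻³) / ln(3.315×10⁻³/3.584×10⁻²)
  = ln(0.0205128) / ln(0.0924944)
  = -3.88671 / -2.38061 ≈ 1.63265

1.63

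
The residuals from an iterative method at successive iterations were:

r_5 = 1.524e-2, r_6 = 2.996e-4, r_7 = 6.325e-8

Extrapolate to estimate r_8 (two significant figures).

7.7e-16

First estimate the order: p ≈ ln(r_7/r_6) / ln(r_6/r_5) = ln(6.325e-8/2.996e-4)/ln(2.996e-4/1.524e-2) = ln(0.000211115)/ln(0.0196588) ≈ 2.1539.
Then r_8 ≈ r_7·(r_7/r_6)^p = 6.325e-8·(0.000211115)^2.1539 = 6.325e-8·1.21166e-08 ≈ 7.664e-16.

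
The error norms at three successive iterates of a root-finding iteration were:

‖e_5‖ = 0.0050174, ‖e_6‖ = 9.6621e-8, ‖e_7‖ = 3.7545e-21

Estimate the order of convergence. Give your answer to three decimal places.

p ≈ ln(‖e_7‖/‖e_6‖) / ln(‖e_6‖/‖e_5‖)
  = ln(3.7545e-21/9.6621e-8) / ln(9.6621e-8/0.0050174)
  = ln(3.8858e-14) / ln(1.92572e-05)
  = -30.878862 / -10.857626 ≈ 2.843979

2.844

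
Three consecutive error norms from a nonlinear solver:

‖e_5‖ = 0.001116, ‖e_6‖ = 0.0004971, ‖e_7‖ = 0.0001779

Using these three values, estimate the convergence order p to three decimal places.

1.271

p ≈ ln(‖e_7‖/‖e_6‖) / ln(‖e_6‖/‖e_5‖)
  = ln(0.0001779/0.0004971) / ln(0.0004971/0.001116)
  = ln(0.357876) / ln(0.44543)
  = -1.027569 / -0.808715 ≈ 1.270619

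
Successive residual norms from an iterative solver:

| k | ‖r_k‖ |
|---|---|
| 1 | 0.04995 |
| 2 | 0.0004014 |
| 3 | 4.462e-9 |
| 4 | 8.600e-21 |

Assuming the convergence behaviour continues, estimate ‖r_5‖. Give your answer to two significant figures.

1.7e-48

First estimate the order: p ≈ ln(‖r_4‖/‖r_3‖) / ln(‖r_3‖/‖r_2‖) = ln(8.600e-21/4.462e-9)/ln(4.462e-9/0.0004014) = ln(1.92739e-12)/ln(1.11161e-05) ≈ 2.3647.
Then ‖r_5‖ ≈ ‖r_4‖·(‖r_4‖/‖r_3‖)^p = 8.600e-21·(1.92739e-12)^2.3647 = 8.600e-21·1.98366e-28 ≈ 1.706e-48.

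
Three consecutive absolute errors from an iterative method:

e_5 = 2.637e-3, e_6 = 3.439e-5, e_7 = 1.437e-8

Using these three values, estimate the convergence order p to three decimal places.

1.793

p ≈ ln(e_7/e_6) / ln(e_6/e_5)
  = ln(1.437e-8/3.439e-5) / ln(3.439e-5/2.637e-3)
  = ln(0.000417854) / ln(0.0130413)
  = -7.780378 / -4.339634 ≈ 1.792865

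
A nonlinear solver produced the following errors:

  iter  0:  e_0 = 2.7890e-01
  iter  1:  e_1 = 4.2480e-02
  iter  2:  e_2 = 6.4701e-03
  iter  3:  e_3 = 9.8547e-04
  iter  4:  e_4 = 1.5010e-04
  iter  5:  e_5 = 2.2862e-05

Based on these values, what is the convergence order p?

Consecutive ratios: e_5/e_4 = 2.2862e-05/1.5010e-04 = 0.152312, e_4/e_3 = 1.5010e-04/9.8547e-04 = 0.152313.
p ≈ ln(0.152312)/ln(0.152313) = -1.8818/-1.8818 ≈ 1.00.
So the convergence is linear (order 1).

1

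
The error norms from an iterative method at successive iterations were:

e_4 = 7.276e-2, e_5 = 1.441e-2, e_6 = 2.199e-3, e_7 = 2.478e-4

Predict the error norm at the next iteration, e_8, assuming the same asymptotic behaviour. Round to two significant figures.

First estimate the order: p ≈ ln(e_7/e_6) / ln(e_6/e_5) = ln(2.478e-4/2.199e-3)/ln(2.199e-3/1.441e-2) = ln(0.112688)/ln(0.152602) ≈ 1.1613.
Then e_8 ≈ e_7·(e_7/e_6)^p = 2.478e-4·(0.112688)^1.1613 = 2.478e-4·0.0792402 ≈ 1.964e-05.

2.0e-5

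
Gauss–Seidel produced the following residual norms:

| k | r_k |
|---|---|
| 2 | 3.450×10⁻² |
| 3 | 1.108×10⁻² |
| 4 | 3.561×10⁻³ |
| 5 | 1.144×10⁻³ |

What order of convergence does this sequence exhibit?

1

Consecutive ratios: r_5/r_4 = 1.144×10⁻³/3.561×10⁻³ = 0.321258, r_4/r_3 = 3.561×10⁻³/1.108×10⁻² = 0.32139.
p ≈ ln(0.321258)/ln(0.32139) = -1.1355/-1.1351 ≈ 1.00.
So the convergence is linear (order 1).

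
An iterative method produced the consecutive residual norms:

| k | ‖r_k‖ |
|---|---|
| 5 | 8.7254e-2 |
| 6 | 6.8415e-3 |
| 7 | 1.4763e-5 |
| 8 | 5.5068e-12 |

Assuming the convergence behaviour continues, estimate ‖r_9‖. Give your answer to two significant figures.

1.7e-27

First estimate the order: p ≈ ln(‖r_8‖/‖r_7‖) / ln(‖r_7‖/‖r_6‖) = ln(5.5068e-12/1.4763e-5)/ln(1.4763e-5/6.8415e-3) = ln(3.73014e-07)/ln(0.00215786) ≈ 2.4112.
Then ‖r_9‖ ≈ ‖r_8‖·(‖r_8‖/‖r_7‖)^p = 5.5068e-12·(3.73014e-07)^2.4112 = 5.5068e-12·3.16332e-16 ≈ 1.742e-27.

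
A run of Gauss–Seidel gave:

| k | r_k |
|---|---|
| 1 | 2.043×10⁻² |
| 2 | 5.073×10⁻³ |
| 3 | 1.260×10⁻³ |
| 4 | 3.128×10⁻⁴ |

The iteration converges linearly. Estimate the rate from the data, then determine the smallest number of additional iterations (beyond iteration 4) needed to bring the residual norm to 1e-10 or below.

11

Rate ρ ≈ r_4/r_3 = 3.128×10⁻⁴/1.260×10⁻³ = 0.2483.
After j more steps, r_{4+j} ≈ 3.128×10⁻⁴·ρ^j; need ρ^j ≤ 1e-10/3.128×10⁻⁴ = 3.19693e-07.
j ≥ ln(3.19693e-07)/ln(0.2483) = -14.9559/-1.39312 = 10.736.
So 11 more iterations are needed.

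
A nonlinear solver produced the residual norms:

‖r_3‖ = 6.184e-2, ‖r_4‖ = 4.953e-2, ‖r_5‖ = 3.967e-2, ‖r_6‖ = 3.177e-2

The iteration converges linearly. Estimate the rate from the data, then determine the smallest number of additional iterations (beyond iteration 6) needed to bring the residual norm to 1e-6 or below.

47

Rate ρ ≈ ‖r_6‖/‖r_5‖ = 3.177e-2/3.967e-2 = 0.8009.
After j more steps, ‖r_{6+j}‖ ≈ 3.177e-2·ρ^j; need ρ^j ≤ 1e-6/3.177e-2 = 3.14762e-05.
j ≥ ln(3.14762e-05)/ln(0.8009) = -10.3663/-0.22202 = 46.691.
So 47 more iterations are needed.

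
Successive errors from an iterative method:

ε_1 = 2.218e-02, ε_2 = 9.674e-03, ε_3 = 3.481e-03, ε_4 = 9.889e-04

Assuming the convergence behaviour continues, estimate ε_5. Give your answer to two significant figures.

2.1e-4

First estimate the order: p ≈ ln(ε_4/ε_3) / ln(ε_3/ε_2) = ln(9.889e-04/3.481e-03)/ln(3.481e-03/9.674e-03) = ln(0.284085)/ln(0.35983) ≈ 1.2312.
Then ε_5 ≈ ε_4·(ε_4/ε_3)^p = 9.889e-04·(0.284085)^1.2312 = 9.889e-04·0.212366 ≈ 0.00021.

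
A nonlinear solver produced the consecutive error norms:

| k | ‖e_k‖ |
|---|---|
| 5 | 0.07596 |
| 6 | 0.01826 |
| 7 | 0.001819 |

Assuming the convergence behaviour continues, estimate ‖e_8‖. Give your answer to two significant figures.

First estimate the order: p ≈ ln(‖e_7‖/‖e_6‖) / ln(‖e_6‖/‖e_5‖) = ln(0.001819/0.01826)/ln(0.01826/0.07596) = ln(0.0996166)/ln(0.24039) ≈ 1.6180.
Then ‖e_8‖ ≈ ‖e_7‖·(‖e_7‖/‖e_6‖)^p = 0.001819·(0.0996166)^1.6180 = 0.001819·0.0239497 ≈ 4.356e-05.

4.4e-5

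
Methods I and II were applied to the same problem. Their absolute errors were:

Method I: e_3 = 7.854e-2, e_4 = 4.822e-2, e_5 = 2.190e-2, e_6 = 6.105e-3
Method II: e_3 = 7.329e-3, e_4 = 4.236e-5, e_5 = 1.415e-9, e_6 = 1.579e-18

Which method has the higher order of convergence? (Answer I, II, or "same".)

II

Method I: p ≈ ln(6.105e-3/2.190e-2)/ln(2.190e-2/4.822e-2) ≈ 1.62.
Method II: p ≈ ln(1.579e-18/1.415e-9)/ln(1.415e-9/4.236e-5) ≈ 2.00.
Method II has the higher order (≈2.0 vs ≈1.6).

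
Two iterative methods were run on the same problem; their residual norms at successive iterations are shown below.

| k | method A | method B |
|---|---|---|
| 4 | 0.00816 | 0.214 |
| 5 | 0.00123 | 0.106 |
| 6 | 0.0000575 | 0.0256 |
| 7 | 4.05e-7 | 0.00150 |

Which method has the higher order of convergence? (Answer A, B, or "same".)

Method A: p ≈ ln(4.05e-7/0.0000575)/ln(0.0000575/0.00123) ≈ 1.62.
Method B: p ≈ ln(0.00150/0.0256)/ln(0.0256/0.106) ≈ 2.00.
Method B has the higher order (≈2.0 vs ≈1.6).

B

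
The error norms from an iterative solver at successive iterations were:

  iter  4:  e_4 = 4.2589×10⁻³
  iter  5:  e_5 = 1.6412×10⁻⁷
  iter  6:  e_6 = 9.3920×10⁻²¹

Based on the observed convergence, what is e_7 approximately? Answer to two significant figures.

1.8e-60

First estimate the order: p ≈ ln(e_6/e_5) / ln(e_5/e_4) = ln(9.3920×10⁻²¹/1.6412×10⁻⁷)/ln(1.6412×10⁻⁷/4.2589×10⁻³) = ln(5.72264e-14)/ln(3.85358e-05) ≈ 3.0000.
Then e_7 ≈ e_6·(e_6/e_5)^p = 9.3920×10⁻²¹·(5.72264e-14)^3.0000 = 9.3920×10⁻²¹·1.87408e-40 ≈ 1.76e-60.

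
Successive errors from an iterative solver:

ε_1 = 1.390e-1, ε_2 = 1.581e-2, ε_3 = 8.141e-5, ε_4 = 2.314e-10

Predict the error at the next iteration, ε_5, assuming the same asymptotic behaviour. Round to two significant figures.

8.3e-24

First estimate the order: p ≈ ln(ε_4/ε_3) / ln(ε_3/ε_2) = ln(2.314e-10/8.141e-5)/ln(8.141e-5/1.581e-2) = ln(2.8424e-06)/ln(0.00514927) ≈ 2.4238.
Then ε_5 ≈ ε_4·(ε_4/ε_3)^p = 2.314e-10·(2.8424e-06)^2.4238 = 2.314e-10·3.60448e-14 ≈ 8.341e-24.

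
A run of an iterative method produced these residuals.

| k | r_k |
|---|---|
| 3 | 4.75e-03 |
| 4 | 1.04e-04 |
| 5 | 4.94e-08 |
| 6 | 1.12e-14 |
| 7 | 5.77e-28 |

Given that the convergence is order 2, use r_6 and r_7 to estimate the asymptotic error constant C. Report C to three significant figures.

C ≈ r_7 / r_6^2
  = 5.77e-28 / (1.12e-14)^2
  = 5.77e-28 / 1.2544e-28 ≈ 4.5998

4.60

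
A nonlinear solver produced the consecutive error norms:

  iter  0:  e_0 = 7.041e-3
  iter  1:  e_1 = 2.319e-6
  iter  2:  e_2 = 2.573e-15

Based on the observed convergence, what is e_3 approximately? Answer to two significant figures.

First estimate the order: p ≈ ln(e_2/e_1) / ln(e_1/e_0) = ln(2.573e-15/2.319e-6)/ln(2.319e-6/7.041e-3) = ln(1.10953e-09)/ln(0.000329357) ≈ 2.5715.
Then e_3 ≈ e_2·(e_2/e_1)^p = 2.573e-15·(1.10953e-09)^2.5715 = 2.573e-15·9.38804e-24 ≈ 2.416e-38.

2.4e-38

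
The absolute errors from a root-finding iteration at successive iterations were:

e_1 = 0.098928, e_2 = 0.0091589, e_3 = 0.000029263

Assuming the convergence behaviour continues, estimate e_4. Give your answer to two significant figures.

First estimate the order: p ≈ ln(e_3/e_2) / ln(e_2/e_1) = ln(0.000029263/0.0091589)/ln(0.0091589/0.098928) = ln(0.00319503)/ln(0.0925815) ≈ 2.4147.
Then e_4 ≈ e_3·(e_3/e_2)^p = 0.000029263·(0.00319503)^2.4147 = 0.000029263·9.4201e-07 ≈ 2.757e-11.

2.8e-11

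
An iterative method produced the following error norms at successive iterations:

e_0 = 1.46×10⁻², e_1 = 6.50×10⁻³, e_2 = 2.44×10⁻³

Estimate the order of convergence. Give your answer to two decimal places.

1.21

p ≈ ln(e_2/e_1) / ln(e_1/e_0)
  = ln(2.44×10⁻³/6.50×10⁻³) / ln(6.50×10⁻³/1.46×10⁻²)
  = ln(0.375385) / ln(0.445205)
  = -0.97980 / -0.80922 ≈ 1.21080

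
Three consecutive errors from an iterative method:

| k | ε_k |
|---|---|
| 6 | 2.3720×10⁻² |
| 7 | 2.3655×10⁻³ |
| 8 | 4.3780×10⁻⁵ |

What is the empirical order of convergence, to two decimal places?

1.73

p ≈ ln(ε_8/ε_7) / ln(ε_7/ε_6)
  = ln(4.3780×10⁻⁵/2.3655×10⁻³) / ln(2.3655×10⁻³/2.3720×10⁻²)
  = ln(0.0185077) / ln(0.099726)
  = -3.98957 / -2.30533 ≈ 1.73059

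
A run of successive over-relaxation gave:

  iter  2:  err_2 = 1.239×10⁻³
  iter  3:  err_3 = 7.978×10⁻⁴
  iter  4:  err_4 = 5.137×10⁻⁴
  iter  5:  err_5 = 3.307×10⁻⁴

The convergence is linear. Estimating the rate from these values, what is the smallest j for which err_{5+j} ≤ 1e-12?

Rate ρ ≈ err_5/err_4 = 3.307×10⁻⁴/5.137×10⁻⁴ = 0.6438.
After j more steps, err_{5+j} ≈ 3.307×10⁻⁴·ρ^j; need ρ^j ≤ 1e-12/3.307×10⁻⁴ = 3.02389e-09.
j ≥ ln(3.02389e-09)/ln(0.6438) = -19.6167/-0.44037 = 44.546.
So 45 more iterations are needed.

45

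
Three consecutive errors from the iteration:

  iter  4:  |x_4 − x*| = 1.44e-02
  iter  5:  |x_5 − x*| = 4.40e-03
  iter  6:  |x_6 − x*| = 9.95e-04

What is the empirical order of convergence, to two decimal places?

1.25

p ≈ ln(|x_6 − x*|/|x_5 − x*|) / ln(|x_5 − x*|/|x_4 − x*|)
  = ln(9.95e-04/4.40e-03) / ln(4.40e-03/1.44e-02)
  = ln(0.226136) / ln(0.305556)
  = -1.48662 / -1.18562 ≈ 1.25388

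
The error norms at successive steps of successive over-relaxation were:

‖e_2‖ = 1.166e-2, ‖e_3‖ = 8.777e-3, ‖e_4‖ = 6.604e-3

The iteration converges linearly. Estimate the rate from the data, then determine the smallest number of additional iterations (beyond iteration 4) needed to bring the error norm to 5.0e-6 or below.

Rate ρ ≈ ‖e_4‖/‖e_3‖ = 6.604e-3/8.777e-3 = 0.7524.
After j more steps, ‖e_{4+j}‖ ≈ 6.604e-3·ρ^j; need ρ^j ≤ 5.0e-6/6.604e-3 = 0.000757117.
j ≥ ln(0.000757117)/ln(0.7524) = -7.1860/-0.28449 = 25.259.
So 26 more iterations are needed.

26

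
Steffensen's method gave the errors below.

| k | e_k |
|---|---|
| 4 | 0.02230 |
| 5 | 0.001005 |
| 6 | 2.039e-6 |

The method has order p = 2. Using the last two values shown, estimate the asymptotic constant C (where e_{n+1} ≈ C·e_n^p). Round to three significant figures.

C ≈ e_6 / e_5^2
  = 2.039e-6 / (0.001005)^2
  = 2.039e-6 / 1.01003e-06 ≈ 2.0188

2.02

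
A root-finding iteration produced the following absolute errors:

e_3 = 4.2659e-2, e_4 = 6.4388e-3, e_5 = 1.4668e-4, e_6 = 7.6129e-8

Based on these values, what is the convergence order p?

2

Consecutive ratios: e_6/e_5 = 7.6129e-8/1.4668e-4 = 0.000519014, e_5/e_4 = 1.4668e-4/6.4388e-3 = 0.0227806.
p ≈ ln(0.000519014)/ln(0.0227806) = -7.5636/-3.7818 ≈ 2.00.
So the convergence is quadratic (order 2).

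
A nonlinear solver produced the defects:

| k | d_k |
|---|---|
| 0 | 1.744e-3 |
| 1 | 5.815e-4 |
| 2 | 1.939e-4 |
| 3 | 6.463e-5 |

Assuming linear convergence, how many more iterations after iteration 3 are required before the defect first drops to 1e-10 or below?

13

Rate ρ ≈ d_3/d_2 = 6.463e-5/1.939e-4 = 0.3333.
After j more steps, d_{3+j} ≈ 6.463e-5·ρ^j; need ρ^j ≤ 1e-10/6.463e-5 = 1.54727e-06.
j ≥ ln(1.54727e-06)/ln(0.3333) = -13.3790/-1.09871 = 12.177.
So 13 more iterations are needed.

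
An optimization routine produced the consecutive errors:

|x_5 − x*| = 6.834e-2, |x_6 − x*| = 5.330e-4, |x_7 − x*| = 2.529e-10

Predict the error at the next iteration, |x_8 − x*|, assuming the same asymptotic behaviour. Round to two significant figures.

2.7e-29

First estimate the order: p ≈ ln(|x_7 − x*|/|x_6 − x*|) / ln(|x_6 − x*|/|x_5 − x*|) = ln(2.529e-10/5.330e-4)/ln(5.330e-4/6.834e-2) = ln(4.74484e-07)/ln(0.00779924) ≈ 3.0000.
Then |x_8 − x*| ≈ |x_7 − x*|·(|x_7 − x*|/|x_6 − x*|)^p = 2.529e-10·(4.74484e-07)^3.0000 = 2.529e-10·1.06823e-19 ≈ 2.702e-29.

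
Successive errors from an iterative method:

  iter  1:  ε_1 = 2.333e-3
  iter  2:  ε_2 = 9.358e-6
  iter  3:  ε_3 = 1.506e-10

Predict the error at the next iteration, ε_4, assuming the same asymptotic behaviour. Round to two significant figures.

First estimate the order: p ≈ ln(ε_3/ε_2) / ln(ε_2/ε_1) = ln(1.506e-10/9.358e-6)/ln(9.358e-6/2.333e-3) = ln(1.60932e-05)/ln(0.00401114) ≈ 2.0000.
Then ε_4 ≈ ε_3·(ε_3/ε_2)^p = 1.506e-10·(1.60932e-05)^2.0000 = 1.506e-10·2.58991e-10 ≈ 3.9e-20.

3.9e-20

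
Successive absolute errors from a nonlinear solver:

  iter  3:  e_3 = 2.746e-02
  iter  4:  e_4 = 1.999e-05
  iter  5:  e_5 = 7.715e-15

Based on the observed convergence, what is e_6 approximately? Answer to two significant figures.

First estimate the order: p ≈ ln(e_5/e_4) / ln(e_4/e_3) = ln(7.715e-15/1.999e-05)/ln(1.999e-05/2.746e-02) = ln(3.85943e-10)/ln(0.000727968) ≈ 2.9999.
Then e_6 ≈ e_5·(e_5/e_4)^p = 7.715e-15·(3.85943e-10)^2.9999 = 7.715e-15·5.76117e-29 ≈ 4.445e-43.

4.4e-43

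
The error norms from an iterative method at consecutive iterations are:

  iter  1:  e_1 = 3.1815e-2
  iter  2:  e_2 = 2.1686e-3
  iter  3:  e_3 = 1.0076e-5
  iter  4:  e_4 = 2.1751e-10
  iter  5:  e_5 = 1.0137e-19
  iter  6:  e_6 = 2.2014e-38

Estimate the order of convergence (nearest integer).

Consecutive ratios: e_6/e_5 = 2.2014e-38/1.0137e-19 = 2.17165e-19, e_5/e_4 = 1.0137e-19/2.1751e-10 = 4.66048e-10.
p ≈ ln(2.17165e-19)/ln(4.66048e-10) = -42.9736/-21.4867 ≈ 2.00.
So the convergence is quadratic (order 2).

2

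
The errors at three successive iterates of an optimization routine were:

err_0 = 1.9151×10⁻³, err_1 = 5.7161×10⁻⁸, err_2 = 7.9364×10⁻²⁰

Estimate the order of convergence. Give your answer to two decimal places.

2.62

p ≈ ln(err_2/err_1) / ln(err_1/err_0)
  = ln(7.9364×10⁻²⁰/5.7161×10⁻⁸) / ln(5.7161×10⁻⁸/1.9151×10⁻³)
  = ln(1.38843e-12) / ln(2.98475e-05)
  = -27.30285 / -10.41941 ≈ 2.62038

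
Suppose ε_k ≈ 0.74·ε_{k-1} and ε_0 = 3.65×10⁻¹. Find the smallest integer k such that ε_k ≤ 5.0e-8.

53

After k steps, ε_k ≈ 3.65×10⁻¹·0.74^k.
Need 0.74^k ≤ 5.0e-8/3.65×10⁻¹ = 1.36986e-07.
k ≥ ln(1.36986e-07)/ln(0.74) = -15.8034/-0.30111 = 52.484.
Smallest integer k = 53.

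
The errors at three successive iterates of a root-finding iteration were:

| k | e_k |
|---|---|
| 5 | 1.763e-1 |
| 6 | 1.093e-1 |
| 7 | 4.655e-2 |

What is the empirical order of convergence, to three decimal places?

p ≈ ln(e_7/e_6) / ln(e_6/e_5)
  = ln(4.655e-2/1.093e-1) / ln(1.093e-1/1.763e-1)
  = ln(0.425892) / ln(0.619966)
  = -0.853569 / -0.478091 ≈ 1.785369

1.785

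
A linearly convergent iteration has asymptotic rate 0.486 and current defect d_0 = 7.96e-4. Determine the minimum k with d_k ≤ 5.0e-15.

After k steps, d_k ≈ 7.96e-4·0.486^k.
Need 0.486^k ≤ 5.0e-15/7.96e-4 = 6.28141e-12.
k ≥ ln(6.28141e-12)/ln(0.486) = -25.7934/-0.72155 = 35.747.
Smallest integer k = 36.

36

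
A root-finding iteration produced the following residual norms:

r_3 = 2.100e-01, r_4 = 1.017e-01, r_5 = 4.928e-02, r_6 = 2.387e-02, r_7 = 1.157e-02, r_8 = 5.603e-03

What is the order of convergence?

1

Consecutive ratios: r_8/r_7 = 5.603e-03/1.157e-02 = 0.48427, r_7/r_6 = 1.157e-02/2.387e-02 = 0.484709.
p ≈ ln(0.48427)/ln(0.484709) = -0.7251/-0.7242 ≈ 1.00.
So the convergence is linear (order 1).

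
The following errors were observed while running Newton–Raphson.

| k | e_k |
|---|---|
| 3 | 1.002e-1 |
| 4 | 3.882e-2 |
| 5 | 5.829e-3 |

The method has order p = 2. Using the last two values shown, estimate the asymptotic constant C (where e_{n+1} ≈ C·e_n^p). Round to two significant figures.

3.9

C ≈ e_5 / e_4^2
  = 5.829e-3 / (3.882e-2)^2
  = 5.829e-3 / 0.00150699 ≈ 3.868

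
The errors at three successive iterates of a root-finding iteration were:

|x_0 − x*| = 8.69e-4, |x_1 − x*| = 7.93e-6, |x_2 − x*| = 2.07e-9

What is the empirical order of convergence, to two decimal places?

1.76

p ≈ ln(|x_2 − x*|/|x_1 − x*|) / ln(|x_1 − x*|/|x_0 − x*|)
  = ln(2.07e-9/7.93e-6) / ln(7.93e-6/8.69e-4)
  = ln(0.000261034) / ln(0.00912543)
  = -8.25086 / -4.69669 ≈ 1.75674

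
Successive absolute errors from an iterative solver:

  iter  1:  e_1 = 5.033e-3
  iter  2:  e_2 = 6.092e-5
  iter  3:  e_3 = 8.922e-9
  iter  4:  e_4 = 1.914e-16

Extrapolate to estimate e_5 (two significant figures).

First estimate the order: p ≈ ln(e_4/e_3) / ln(e_3/e_2) = ln(1.914e-16/8.922e-9)/ln(8.922e-9/6.092e-5) = ln(2.14526e-08)/ln(0.000146454) ≈ 2.0000.
Then e_5 ≈ e_4·(e_4/e_3)^p = 1.914e-16·(2.14526e-08)^2.0000 = 1.914e-16·4.60214e-16 ≈ 8.808e-32.

8.8e-32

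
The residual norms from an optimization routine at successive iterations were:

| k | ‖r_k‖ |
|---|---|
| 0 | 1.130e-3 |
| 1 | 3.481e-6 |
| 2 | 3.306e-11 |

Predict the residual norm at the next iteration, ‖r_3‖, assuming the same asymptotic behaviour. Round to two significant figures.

3.0e-21

First estimate the order: p ≈ ln(‖r_2‖/‖r_1‖) / ln(‖r_1‖/‖r_0‖) = ln(3.306e-11/3.481e-6)/ln(3.481e-6/1.130e-3) = ln(9.49727e-06)/ln(0.00308053) ≈ 1.9999.
Then ‖r_3‖ ≈ ‖r_2‖·(‖r_2‖/‖r_1‖)^p = 3.306e-11·(9.49727e-06)^1.9999 = 3.306e-11·9.03025e-11 ≈ 2.985e-21.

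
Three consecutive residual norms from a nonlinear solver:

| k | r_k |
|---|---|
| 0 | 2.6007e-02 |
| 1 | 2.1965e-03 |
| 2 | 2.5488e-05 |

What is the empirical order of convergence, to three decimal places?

1.803

p ≈ ln(r_2/r_1) / ln(r_1/r_0)
  = ln(2.5488e-05/2.1965e-03) / ln(2.1965e-03/2.6007e-02)
  = ln(0.0116039) / ln(0.084458)
  = -4.456414 / -2.471501 ≈ 1.803120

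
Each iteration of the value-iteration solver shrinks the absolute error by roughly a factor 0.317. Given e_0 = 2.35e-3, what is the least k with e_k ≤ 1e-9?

13

After k steps, e_k ≈ 2.35e-3·0.317^k.
Need 0.317^k ≤ 1e-9/2.35e-3 = 4.25532e-07.
k ≥ ln(4.25532e-07)/ln(0.317) = -14.6699/-1.14885 = 12.769.
Smallest integer k = 13.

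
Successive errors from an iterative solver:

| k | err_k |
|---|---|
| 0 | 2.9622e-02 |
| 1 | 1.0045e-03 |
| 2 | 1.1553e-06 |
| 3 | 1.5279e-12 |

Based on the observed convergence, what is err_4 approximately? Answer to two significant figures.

2.7e-24

First estimate the order: p ≈ ln(err_3/err_2) / ln(err_2/err_1) = ln(1.5279e-12/1.1553e-06)/ln(1.1553e-06/1.0045e-03) = ln(1.32251e-06)/ln(0.00115012) ≈ 2.0000.
Then err_4 ≈ err_3·(err_3/err_2)^p = 1.5279e-12·(1.32251e-06)^2.0000 = 1.5279e-12·1.74903e-12 ≈ 2.672e-24.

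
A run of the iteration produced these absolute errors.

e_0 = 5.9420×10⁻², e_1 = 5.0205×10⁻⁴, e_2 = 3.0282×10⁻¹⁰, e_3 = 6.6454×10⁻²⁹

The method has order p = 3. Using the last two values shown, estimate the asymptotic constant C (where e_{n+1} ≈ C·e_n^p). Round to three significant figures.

C ≈ e_3 / e_2^3
  = 6.6454×10⁻²⁹ / (3.0282×10⁻¹⁰)^3
  = 6.6454×10⁻²⁹ / 2.77686e-29 ≈ 2.3931

2.39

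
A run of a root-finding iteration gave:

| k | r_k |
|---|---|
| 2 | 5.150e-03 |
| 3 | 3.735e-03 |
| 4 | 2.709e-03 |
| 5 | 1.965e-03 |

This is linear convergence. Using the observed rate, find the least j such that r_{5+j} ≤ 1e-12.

Rate ρ ≈ r_5/r_4 = 1.965e-03/2.709e-03 = 0.7254.
After j more steps, r_{5+j} ≈ 1.965e-03·ρ^j; need ρ^j ≤ 1e-12/1.965e-03 = 5.08906e-10.
j ≥ ln(5.08906e-10)/ln(0.7254) = -21.3988/-0.32103 = 66.657.
So 67 more iterations are needed.

67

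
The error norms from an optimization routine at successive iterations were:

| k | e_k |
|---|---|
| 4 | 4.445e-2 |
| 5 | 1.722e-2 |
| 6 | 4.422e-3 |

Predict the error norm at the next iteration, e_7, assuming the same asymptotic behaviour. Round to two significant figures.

First estimate the order: p ≈ ln(e_6/e_5) / ln(e_5/e_4) = ln(4.422e-3/1.722e-2)/ln(1.722e-2/4.445e-2) = ln(0.256794)/ln(0.387402) ≈ 1.4336.
Then e_7 ≈ e_6·(e_6/e_5)^p = 4.422e-3·(0.256794)^1.4336 = 4.422e-3·0.142423 ≈ 0.0006298.

6.3e-4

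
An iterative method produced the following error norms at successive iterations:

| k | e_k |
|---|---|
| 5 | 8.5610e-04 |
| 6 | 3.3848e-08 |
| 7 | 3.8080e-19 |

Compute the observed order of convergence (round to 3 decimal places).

p ≈ ln(e_7/e_6) / ln(e_6/e_5)
  = ln(3.8080e-19/3.3848e-08) / ln(3.3848e-08/8.5610e-04)
  = ln(1.12503e-11) / ln(3.95374e-05)
  = -25.210626 / -10.138263 ≈ 2.486681

2.487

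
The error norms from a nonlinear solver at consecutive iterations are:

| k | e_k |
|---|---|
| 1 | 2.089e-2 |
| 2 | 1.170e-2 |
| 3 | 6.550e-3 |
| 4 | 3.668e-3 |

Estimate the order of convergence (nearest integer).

Consecutive ratios: e_4/e_3 = 3.668e-3/6.550e-3 = 0.56, e_3/e_2 = 6.550e-3/1.170e-2 = 0.559829.
p ≈ ln(0.56)/ln(0.559829) = -0.5798/-0.5801 ≈ 1.00.
So the convergence is linear (order 1).

1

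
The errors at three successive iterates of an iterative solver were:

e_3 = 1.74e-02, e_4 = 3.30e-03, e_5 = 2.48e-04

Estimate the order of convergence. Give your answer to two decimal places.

p ≈ ln(e_5/e_4) / ln(e_4/e_3)
  = ln(2.48e-04/3.30e-03) / ln(3.30e-03/1.74e-02)
  = ln(0.0751515) / ln(0.189655)
  = -2.58825 / -1.66255 ≈ 1.55680

1.56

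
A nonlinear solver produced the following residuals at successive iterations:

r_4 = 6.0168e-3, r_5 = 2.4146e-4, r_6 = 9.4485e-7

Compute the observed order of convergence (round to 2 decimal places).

p ≈ ln(r_6/r_5) / ln(r_5/r_4)
  = ln(9.4485e-7/2.4146e-4) / ln(2.4146e-4/6.0168e-3)
  = ln(0.00391307) / ln(0.040131)
  = -5.54343 / -3.21561 ≈ 1.72391

1.72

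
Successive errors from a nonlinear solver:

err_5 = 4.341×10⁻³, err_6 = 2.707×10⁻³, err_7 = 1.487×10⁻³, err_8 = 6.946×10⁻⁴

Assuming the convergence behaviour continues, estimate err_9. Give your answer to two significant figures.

2.6e-4

First estimate the order: p ≈ ln(err_8/err_7) / ln(err_7/err_6) = ln(6.946×10⁻⁴/1.487×10⁻³)/ln(1.487×10⁻³/2.707×10⁻³) = ln(0.467115)/ln(0.549317) ≈ 1.2706.
Then err_9 ≈ err_8·(err_8/err_7)^p = 6.946×10⁻⁴·(0.467115)^1.2706 = 6.946×10⁻⁴·0.380163 ≈ 0.0002641.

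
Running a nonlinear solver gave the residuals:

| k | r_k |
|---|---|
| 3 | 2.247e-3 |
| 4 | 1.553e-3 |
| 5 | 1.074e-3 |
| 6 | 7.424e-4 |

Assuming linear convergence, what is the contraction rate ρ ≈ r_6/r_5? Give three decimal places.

ρ ≈ r_6/r_5 = 7.424e-4/1.074e-3 = 0.69125

0.691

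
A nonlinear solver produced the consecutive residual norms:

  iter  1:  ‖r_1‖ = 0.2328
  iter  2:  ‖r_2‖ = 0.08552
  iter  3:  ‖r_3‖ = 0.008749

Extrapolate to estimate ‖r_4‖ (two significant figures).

First estimate the order: p ≈ ln(‖r_3‖/‖r_2‖) / ln(‖r_2‖/‖r_1‖) = ln(0.008749/0.08552)/ln(0.08552/0.2328) = ln(0.102304)/ln(0.367354) ≈ 2.2766.
Then ‖r_4‖ ≈ ‖r_3‖·(‖r_3‖/‖r_2‖)^p = 0.008749·(0.102304)^2.2766 = 0.008749·0.00557085 ≈ 4.874e-05.

4.9e-5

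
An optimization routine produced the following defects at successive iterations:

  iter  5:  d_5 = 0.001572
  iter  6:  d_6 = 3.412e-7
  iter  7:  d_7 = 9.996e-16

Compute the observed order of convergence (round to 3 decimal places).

2.329

p ≈ ln(d_7/d_6) / ln(d_6/d_5)
  = ln(9.996e-16/3.412e-7) / ln(3.412e-7/0.001572)
  = ln(2.92966e-09) / ln(0.000217048)
  = -19.648379 / -8.435392 ≈ 2.329279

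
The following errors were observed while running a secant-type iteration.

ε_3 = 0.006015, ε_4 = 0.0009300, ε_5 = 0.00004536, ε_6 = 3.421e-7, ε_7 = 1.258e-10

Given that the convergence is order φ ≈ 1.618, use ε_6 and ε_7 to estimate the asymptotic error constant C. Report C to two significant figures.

C ≈ ε_7 / ε_6^1.618
  = 1.258e-10 / (3.421e-7)^1.618
  = 1.258e-10 / 3.4535e-11 ≈ 3.6427

3.6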